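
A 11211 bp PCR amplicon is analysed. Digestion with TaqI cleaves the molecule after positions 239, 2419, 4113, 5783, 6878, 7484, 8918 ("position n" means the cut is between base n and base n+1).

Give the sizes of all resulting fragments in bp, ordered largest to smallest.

Linear molecule, 7 cuts → 8 fragments:
  239 − 0 = 239 bp
  2419 − 239 = 2180 bp
  4113 − 2419 = 1694 bp
  5783 − 4113 = 1670 bp
  6878 − 5783 = 1095 bp
  7484 − 6878 = 606 bp
  8918 − 7484 = 1434 bp
  11211 − 8918 = 2293 bp
Sorted largest to smallest: 2293, 2180, 1694, 1670, 1434, 1095, 606, 239 bp.

2293, 2180, 1694, 1670, 1434, 1095, 606, 239 bp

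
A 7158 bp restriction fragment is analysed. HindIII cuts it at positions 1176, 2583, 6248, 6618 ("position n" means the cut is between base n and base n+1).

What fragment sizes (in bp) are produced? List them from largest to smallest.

3665, 1407, 1176, 540, 370 bp

Linear molecule, 4 cuts → 5 fragments:
  1176 − 0 = 1176 bp
  2583 − 1176 = 1407 bp
  6248 − 2583 = 3665 bp
  6618 − 6248 = 370 bp
  7158 − 6618 = 540 bp
Sorted largest to smallest: 3665, 1407, 1176, 540, 370 bp.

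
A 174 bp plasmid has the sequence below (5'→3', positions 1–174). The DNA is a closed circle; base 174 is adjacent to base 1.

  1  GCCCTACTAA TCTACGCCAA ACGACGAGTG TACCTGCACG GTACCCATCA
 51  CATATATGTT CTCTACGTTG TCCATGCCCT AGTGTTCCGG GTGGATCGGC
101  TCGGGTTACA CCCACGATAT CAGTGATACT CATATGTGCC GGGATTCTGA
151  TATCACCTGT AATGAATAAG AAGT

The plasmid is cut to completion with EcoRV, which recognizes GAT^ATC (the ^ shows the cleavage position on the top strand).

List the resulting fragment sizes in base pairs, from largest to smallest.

EcoRV sites (GATATC) start at positions 116, 149.
EcoRV cuts after base 3 of each site, so after positions 118, 151.
Circular molecule, 2 cuts → 2 fragments:
  119–151 → 33 bp
  152–174 then 1–118 → 23 + 118 = 141 bp
Sorted largest to smallest: 141, 33 bp.

141, 33 bp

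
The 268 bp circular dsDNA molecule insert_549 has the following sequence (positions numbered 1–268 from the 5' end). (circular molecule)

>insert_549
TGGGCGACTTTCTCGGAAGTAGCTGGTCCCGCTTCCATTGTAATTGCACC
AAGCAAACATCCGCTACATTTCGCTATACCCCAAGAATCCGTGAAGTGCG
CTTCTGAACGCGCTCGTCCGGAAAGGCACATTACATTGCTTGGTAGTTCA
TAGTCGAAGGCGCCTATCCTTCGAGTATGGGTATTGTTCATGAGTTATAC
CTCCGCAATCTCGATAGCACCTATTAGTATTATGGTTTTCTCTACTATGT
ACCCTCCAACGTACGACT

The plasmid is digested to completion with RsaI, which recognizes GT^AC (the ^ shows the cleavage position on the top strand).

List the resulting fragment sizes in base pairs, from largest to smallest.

256, 12 bp

RsaI sites (GTAC) start at positions 249, 261.
RsaI cuts after base 2 of each site, so after positions 250, 262.
Circular molecule, 2 cuts → 2 fragments:
  251–262 → 12 bp
  263–268 then 1–250 → 6 + 250 = 256 bp
Sorted largest to smallest: 256, 12 bp.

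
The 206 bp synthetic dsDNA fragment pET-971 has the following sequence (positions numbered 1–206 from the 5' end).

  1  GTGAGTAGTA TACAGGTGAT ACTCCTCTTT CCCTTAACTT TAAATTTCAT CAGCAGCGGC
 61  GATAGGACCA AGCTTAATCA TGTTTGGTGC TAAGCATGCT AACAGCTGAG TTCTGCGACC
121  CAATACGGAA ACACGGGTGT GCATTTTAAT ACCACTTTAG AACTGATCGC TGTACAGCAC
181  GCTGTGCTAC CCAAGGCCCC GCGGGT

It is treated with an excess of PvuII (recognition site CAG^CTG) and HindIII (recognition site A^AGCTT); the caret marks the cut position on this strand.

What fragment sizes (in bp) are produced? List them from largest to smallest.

The PvuII site (CAGCTG) starts at position 103.
PvuII cuts after base 3 of each site, so after position 105.
The HindIII site (AAGCTT) starts at position 70.
HindIII cuts after the first base of each site, so after position 70.
Combined cut positions: 70, 105.
Linear molecule, 2 cuts → 3 fragments:
  1–70 → 70 bp
  71–105 → 35 bp
  106–206 → 101 bp
Sorted largest to smallest: 101, 70, 35 bp.

101, 70, 35 bp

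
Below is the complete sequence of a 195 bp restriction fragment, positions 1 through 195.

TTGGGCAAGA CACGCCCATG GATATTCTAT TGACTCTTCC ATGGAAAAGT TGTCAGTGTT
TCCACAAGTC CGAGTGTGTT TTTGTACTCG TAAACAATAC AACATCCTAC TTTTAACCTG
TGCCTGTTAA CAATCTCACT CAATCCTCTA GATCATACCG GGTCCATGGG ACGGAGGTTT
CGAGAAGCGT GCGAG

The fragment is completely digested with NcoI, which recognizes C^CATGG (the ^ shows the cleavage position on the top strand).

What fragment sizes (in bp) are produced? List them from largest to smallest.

125, 31, 23, 16 bp

NcoI sites (CCATGG) start at positions 16, 39, 164.
NcoI cuts after the first base of each site, so after positions 16, 39, 164.
Linear molecule, 3 cuts → 4 fragments:
  1–16 → 16 bp
  17–39 → 23 bp
  40–164 → 125 bp
  165–195 → 31 bp
Sorted largest to smallest: 125, 31, 23, 16 bp.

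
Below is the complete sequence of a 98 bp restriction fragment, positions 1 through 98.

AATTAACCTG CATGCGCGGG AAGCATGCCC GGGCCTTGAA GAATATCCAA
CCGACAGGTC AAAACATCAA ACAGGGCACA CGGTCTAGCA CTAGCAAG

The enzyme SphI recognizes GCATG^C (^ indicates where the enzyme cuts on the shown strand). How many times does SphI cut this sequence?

GCATGC occurs starting at positions 10, 23.
SphI cuts at 2 sites.

2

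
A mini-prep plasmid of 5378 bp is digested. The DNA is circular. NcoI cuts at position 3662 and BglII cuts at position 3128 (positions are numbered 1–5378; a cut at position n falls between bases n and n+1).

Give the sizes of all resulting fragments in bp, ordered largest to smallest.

4844, 534 bp

Combined cut positions (sorted): 3128, 3662.
Circular molecule, 2 cuts → 2 fragments:
  3662 − 3128 = 534 bp
  wrap: 5378 − 3662 + 3128 = 4844 bp
Sorted largest to smallest: 4844, 534 bp.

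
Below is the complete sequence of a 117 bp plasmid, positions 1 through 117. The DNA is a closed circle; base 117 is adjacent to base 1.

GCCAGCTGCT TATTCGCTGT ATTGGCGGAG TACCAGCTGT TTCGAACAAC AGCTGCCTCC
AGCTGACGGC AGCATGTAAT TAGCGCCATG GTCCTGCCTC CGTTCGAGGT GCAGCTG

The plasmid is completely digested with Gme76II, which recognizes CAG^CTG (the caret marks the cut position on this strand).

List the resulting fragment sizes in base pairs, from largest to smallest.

Gme76II sites (CAGCTG) start at positions 3, 34, 50, 60, 112.
Gme76II cuts after base 3 of each site, so after positions 5, 36, 52, 62, 114.
Circular molecule, 5 cuts → 5 fragments:
  6–36 → 31 bp
  37–52 → 16 bp
  53–62 → 10 bp
  63–114 → 52 bp
  115–117 then 1–5 → 3 + 5 = 8 bp
Sorted largest to smallest: 52, 31, 16, 10, 8 bp.

52, 31, 16, 10, 8 bp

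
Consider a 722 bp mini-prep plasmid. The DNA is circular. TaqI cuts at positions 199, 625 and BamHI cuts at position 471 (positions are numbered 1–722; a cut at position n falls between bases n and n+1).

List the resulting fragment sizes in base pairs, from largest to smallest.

Combined cut positions (sorted): 199, 471, 625.
Circular molecule, 3 cuts → 3 fragments:
  471 − 199 = 272 bp
  625 − 471 = 154 bp
  wrap: 722 − 625 + 199 = 296 bp
Sorted largest to smallest: 296, 272, 154 bp.

296, 272, 154 bp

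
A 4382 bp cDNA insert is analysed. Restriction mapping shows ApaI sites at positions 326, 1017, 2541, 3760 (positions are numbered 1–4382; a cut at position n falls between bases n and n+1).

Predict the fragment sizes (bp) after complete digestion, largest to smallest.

1524, 1219, 691, 622, 326 bp

Linear molecule, 4 cuts → 5 fragments:
  326 − 0 = 326 bp
  1017 − 326 = 691 bp
  2541 − 1017 = 1524 bp
  3760 − 2541 = 1219 bp
  4382 − 3760 = 622 bp
Sorted largest to smallest: 1524, 1219, 691, 622, 326 bp.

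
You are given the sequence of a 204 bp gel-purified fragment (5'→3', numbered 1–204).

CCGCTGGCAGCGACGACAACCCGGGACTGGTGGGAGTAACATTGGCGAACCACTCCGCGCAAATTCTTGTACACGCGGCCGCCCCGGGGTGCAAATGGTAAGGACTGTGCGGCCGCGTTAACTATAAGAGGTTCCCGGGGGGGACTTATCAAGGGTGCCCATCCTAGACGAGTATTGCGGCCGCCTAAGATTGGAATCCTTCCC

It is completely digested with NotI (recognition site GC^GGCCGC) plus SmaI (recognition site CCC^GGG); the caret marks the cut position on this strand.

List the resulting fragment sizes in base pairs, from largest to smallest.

54, 42, 26, 26, 25, 22, 9 bp

NotI sites (GCGGCCGC) start at positions 75, 109, 177.
NotI cuts after base 2 of each site, so after positions 76, 110, 178.
SmaI sites (CCCGGG) start at positions 20, 83, 134.
SmaI cuts after base 3 of each site, so after positions 22, 85, 136.
Combined cut positions: 22, 76, 85, 110, 136, 178.
Linear molecule, 6 cuts → 7 fragments:
  1–22 → 22 bp
  23–76 → 54 bp
  77–85 → 9 bp
  86–110 → 25 bp
  111–136 → 26 bp
  137–178 → 42 bp
  179–204 → 26 bp
Sorted largest to smallest: 54, 42, 26, 26, 25, 22, 9 bp.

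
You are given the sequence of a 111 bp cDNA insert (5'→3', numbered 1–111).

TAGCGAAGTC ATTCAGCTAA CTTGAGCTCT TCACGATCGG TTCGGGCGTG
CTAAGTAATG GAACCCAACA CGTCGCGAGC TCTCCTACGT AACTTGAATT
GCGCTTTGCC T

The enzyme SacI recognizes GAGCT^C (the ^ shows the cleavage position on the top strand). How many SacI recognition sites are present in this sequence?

2

GAGCTC occurs starting at positions 24, 77.
SacI cuts at 2 sites.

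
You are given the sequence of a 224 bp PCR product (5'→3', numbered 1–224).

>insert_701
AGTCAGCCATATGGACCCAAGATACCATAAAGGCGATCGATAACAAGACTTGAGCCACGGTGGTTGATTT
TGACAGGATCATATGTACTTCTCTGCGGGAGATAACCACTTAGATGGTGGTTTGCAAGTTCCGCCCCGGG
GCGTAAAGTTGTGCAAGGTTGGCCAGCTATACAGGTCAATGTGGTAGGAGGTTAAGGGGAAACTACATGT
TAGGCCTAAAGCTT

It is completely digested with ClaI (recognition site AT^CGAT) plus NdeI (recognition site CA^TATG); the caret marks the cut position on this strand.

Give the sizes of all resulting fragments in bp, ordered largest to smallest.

The ClaI site (ATCGAT) starts at position 36.
ClaI cuts after base 2 of each site, so after position 37.
NdeI sites (CATATG) start at positions 8, 80.
NdeI cuts after base 2 of each site, so after positions 9, 81.
Combined cut positions: 9, 37, 81.
Linear molecule, 3 cuts → 4 fragments:
  1–9 → 9 bp
  10–37 → 28 bp
  38–81 → 44 bp
  82–224 → 143 bp
Sorted largest to smallest: 143, 44, 28, 9 bp.

143, 44, 28, 9 bp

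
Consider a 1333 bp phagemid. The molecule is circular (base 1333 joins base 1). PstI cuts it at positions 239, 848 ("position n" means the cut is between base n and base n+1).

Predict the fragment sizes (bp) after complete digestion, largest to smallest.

724, 609 bp

Circular molecule, 2 cuts → 2 fragments:
  848 − 239 = 609 bp
  wrap: 1333 − 848 + 239 = 724 bp
Sorted largest to smallest: 724, 609 bp.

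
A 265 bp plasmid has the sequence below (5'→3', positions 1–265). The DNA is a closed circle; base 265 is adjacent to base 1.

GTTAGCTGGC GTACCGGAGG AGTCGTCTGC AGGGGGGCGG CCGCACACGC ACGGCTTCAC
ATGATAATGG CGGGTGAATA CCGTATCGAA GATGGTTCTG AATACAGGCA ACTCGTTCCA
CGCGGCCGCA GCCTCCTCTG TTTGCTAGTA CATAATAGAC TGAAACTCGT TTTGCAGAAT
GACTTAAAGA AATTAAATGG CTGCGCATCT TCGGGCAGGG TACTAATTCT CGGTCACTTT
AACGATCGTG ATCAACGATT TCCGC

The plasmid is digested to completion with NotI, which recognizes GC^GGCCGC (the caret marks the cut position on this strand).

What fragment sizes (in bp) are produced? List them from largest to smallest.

180, 85 bp

NotI sites (GCGGCCGC) start at positions 37, 122.
NotI cuts after base 2 of each site, so after positions 38, 123.
Circular molecule, 2 cuts → 2 fragments:
  39–123 → 85 bp
  124–265 then 1–38 → 142 + 38 = 180 bp
Sorted largest to smallest: 180, 85 bp.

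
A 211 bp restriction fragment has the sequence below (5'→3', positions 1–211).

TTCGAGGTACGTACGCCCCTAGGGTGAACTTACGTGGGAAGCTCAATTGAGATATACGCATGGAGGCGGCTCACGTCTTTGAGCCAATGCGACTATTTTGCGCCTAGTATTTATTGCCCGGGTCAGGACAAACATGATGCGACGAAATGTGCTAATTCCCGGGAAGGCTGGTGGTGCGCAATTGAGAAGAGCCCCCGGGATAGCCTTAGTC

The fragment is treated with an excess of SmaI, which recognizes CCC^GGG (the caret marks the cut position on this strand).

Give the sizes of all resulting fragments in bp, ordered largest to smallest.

SmaI sites (CCCGGG) start at positions 117, 158, 194.
SmaI cuts after base 3 of each site, so after positions 119, 160, 196.
Linear molecule, 3 cuts → 4 fragments:
  1–119 → 119 bp
  120–160 → 41 bp
  161–196 → 36 bp
  197–211 → 15 bp
Sorted largest to smallest: 119, 41, 36, 15 bp.

119, 41, 36, 15 bp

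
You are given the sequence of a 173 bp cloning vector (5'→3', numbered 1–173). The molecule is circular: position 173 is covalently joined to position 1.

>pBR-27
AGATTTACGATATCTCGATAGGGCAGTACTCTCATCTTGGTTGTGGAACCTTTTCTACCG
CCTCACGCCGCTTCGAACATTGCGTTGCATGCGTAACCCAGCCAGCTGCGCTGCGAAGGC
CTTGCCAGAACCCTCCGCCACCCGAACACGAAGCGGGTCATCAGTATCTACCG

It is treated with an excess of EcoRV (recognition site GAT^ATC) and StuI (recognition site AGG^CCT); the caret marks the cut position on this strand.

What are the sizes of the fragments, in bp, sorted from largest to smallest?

The EcoRV site (GATATC) starts at position 9.
EcoRV cuts after base 3 of each site, so after position 11.
The StuI site (AGGCCT) starts at position 117.
StuI cuts after base 3 of each site, so after position 119.
Combined cut positions: 11, 119.
Circular molecule, 2 cuts → 2 fragments:
  12–119 → 108 bp
  120–173 then 1–11 → 54 + 11 = 65 bp
Sorted largest to smallest: 108, 65 bp.

108, 65 bp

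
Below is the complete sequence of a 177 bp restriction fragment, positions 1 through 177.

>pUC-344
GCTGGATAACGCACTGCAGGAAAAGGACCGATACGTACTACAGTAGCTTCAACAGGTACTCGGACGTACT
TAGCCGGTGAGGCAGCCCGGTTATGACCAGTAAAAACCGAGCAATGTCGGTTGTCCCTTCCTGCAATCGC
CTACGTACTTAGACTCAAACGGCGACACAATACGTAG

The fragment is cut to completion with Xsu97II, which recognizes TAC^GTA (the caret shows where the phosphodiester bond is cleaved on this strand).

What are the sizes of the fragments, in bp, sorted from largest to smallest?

110, 34, 29, 4 bp

Xsu97II sites (TACGTA) start at positions 32, 142, 171.
Xsu97II cuts after base 3 of each site, so after positions 34, 144, 173.
Linear molecule, 3 cuts → 4 fragments:
  1–34 → 34 bp
  35–144 → 110 bp
  145–173 → 29 bp
  174–177 → 4 bp
Sorted largest to smallest: 110, 34, 29, 4 bp.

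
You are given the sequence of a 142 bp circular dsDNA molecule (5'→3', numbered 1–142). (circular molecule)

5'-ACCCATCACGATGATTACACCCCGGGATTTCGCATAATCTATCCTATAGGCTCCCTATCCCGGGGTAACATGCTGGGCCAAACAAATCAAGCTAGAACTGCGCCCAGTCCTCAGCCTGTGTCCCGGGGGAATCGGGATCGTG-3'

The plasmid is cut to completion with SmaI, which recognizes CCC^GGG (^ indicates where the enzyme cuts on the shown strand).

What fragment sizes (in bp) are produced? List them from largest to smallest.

SmaI sites (CCCGGG) start at positions 21, 59, 122.
SmaI cuts after base 3 of each site, so after positions 23, 61, 124.
Circular molecule, 3 cuts → 3 fragments:
  24–61 → 38 bp
  62–124 → 63 bp
  125–142 then 1–23 → 18 + 23 = 41 bp
Sorted largest to smallest: 63, 41, 38 bp.

63, 41, 38 bp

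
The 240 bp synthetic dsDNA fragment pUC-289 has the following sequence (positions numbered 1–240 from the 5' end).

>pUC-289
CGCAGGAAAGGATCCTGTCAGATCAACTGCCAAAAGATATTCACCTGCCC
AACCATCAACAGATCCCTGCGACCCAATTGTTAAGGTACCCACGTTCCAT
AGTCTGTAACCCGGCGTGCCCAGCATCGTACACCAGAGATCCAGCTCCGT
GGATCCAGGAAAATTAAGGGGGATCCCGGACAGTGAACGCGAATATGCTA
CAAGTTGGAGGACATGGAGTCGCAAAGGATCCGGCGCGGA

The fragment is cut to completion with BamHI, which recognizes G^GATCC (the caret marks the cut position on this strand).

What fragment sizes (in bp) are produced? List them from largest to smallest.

141, 56, 20, 13, 10 bp

BamHI sites (GGATCC) start at positions 10, 151, 171, 227.
BamHI cuts after the first base of each site, so after positions 10, 151, 171, 227.
Linear molecule, 4 cuts → 5 fragments:
  1–10 → 10 bp
  11–151 → 141 bp
  152–171 → 20 bp
  172–227 → 56 bp
  228–240 → 13 bp
Sorted largest to smallest: 141, 56, 20, 13, 10 bp.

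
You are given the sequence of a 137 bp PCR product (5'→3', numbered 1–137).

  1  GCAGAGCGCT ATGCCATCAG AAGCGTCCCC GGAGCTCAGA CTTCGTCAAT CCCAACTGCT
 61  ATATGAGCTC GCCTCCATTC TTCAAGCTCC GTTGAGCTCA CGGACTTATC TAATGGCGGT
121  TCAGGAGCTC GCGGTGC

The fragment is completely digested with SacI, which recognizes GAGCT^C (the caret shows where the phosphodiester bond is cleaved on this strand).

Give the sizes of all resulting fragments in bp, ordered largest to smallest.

36, 33, 31, 29, 8 bp

SacI sites (GAGCTC) start at positions 32, 65, 94, 125.
SacI cuts after base 5 of each site (before the last base), so after positions 36, 69, 98, 129.
Linear molecule, 4 cuts → 5 fragments:
  1–36 → 36 bp
  37–69 → 33 bp
  70–98 → 29 bp
  99–129 → 31 bp
  130–137 → 8 bp
Sorted largest to smallest: 36, 33, 31, 29, 8 bp.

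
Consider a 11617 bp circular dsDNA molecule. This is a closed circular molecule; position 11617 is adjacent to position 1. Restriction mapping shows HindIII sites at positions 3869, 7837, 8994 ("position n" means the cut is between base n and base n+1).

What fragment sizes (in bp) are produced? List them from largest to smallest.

6492, 3968, 1157 bp

Circular molecule, 3 cuts → 3 fragments:
  7837 − 3869 = 3968 bp
  8994 − 7837 = 1157 bp
  wrap: 11617 − 8994 + 3869 = 6492 bp
Sorted largest to smallest: 6492, 3968, 1157 bp.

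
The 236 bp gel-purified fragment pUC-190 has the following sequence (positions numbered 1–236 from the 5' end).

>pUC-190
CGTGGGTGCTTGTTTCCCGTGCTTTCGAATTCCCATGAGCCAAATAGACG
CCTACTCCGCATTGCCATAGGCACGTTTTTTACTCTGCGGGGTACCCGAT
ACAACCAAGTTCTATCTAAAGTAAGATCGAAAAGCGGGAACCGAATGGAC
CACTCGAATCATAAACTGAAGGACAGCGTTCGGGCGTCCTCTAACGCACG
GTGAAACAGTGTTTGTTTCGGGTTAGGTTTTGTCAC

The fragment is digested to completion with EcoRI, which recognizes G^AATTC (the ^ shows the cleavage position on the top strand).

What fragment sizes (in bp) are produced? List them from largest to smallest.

209, 27 bp

The EcoRI site (GAATTC) starts at position 27.
EcoRI cuts after the first base of each site, so after position 27.
Linear molecule, 1 cut → 2 fragments:
  1–27 → 27 bp
  28–236 → 209 bp
Sorted largest to smallest: 209, 27 bp.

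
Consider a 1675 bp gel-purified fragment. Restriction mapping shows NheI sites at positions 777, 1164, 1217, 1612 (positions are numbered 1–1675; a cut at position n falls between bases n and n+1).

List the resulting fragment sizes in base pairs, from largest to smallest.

777, 395, 387, 63, 53 bp

Linear molecule, 4 cuts → 5 fragments:
  777 − 0 = 777 bp
  1164 − 777 = 387 bp
  1217 − 1164 = 53 bp
  1612 − 1217 = 395 bp
  1675 − 1612 = 63 bp
Sorted largest to smallest: 777, 395, 387, 63, 53 bp.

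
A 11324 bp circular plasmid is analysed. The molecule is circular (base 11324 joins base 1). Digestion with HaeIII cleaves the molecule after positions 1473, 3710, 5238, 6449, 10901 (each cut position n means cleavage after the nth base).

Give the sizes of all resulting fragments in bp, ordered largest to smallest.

4452, 2237, 1896, 1528, 1211 bp

Circular molecule, 5 cuts → 5 fragments:
  3710 − 1473 = 2237 bp
  5238 − 3710 = 1528 bp
  6449 − 5238 = 1211 bp
  10901 − 6449 = 4452 bp
  wrap: 11324 − 10901 + 1473 = 1896 bp
Sorted largest to smallest: 4452, 2237, 1896, 1528, 1211 bp.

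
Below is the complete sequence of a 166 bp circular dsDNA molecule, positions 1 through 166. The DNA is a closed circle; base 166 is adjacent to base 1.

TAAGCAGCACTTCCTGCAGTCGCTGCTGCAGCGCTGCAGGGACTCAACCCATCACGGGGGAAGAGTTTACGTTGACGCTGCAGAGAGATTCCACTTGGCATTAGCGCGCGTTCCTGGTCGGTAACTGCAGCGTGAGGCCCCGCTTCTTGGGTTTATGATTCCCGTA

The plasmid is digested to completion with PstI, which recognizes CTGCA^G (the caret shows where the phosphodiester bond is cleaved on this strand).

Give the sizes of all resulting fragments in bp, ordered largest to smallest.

PstI sites (CTGCAG) start at positions 14, 26, 34, 78, 125.
PstI cuts after base 5 of each site (before the last base), so after positions 18, 30, 38, 82, 129.
Circular molecule, 5 cuts → 5 fragments:
  19–30 → 12 bp
  31–38 → 8 bp
  39–82 → 44 bp
  83–129 → 47 bp
  130–166 then 1–18 → 37 + 18 = 55 bp
Sorted largest to smallest: 55, 47, 44, 12, 8 bp.

55, 47, 44, 12, 8 bp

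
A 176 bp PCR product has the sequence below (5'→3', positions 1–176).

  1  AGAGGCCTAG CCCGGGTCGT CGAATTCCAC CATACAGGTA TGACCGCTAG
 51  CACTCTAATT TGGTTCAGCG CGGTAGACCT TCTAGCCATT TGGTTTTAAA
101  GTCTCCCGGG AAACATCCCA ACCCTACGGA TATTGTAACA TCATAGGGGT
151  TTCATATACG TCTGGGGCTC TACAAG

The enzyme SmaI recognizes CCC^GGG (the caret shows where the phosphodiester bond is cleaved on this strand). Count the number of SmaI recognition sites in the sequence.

2

CCCGGG occurs starting at positions 11, 105.
SmaI cuts at 2 sites.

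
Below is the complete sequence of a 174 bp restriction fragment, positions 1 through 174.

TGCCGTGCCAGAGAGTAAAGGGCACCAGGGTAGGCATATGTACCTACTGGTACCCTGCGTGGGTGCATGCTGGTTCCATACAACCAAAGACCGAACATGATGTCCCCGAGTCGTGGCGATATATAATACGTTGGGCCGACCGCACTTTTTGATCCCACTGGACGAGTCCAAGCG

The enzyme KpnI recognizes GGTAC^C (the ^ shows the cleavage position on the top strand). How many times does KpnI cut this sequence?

GGTACC occurs starting at position 49.
KpnI cuts at 1 site.

1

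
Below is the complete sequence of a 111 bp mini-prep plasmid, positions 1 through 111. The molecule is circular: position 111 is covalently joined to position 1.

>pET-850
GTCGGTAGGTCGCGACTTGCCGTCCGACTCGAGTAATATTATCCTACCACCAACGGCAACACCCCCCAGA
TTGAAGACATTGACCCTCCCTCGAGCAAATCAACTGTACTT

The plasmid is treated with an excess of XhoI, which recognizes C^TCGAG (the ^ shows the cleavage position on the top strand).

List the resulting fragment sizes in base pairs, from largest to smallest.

62, 49 bp

XhoI sites (CTCGAG) start at positions 28, 90.
XhoI cuts after the first base of each site, so after positions 28, 90.
Circular molecule, 2 cuts → 2 fragments:
  29–90 → 62 bp
  91–111 then 1–28 → 21 + 28 = 49 bp
Sorted largest to smallest: 62, 49 bp.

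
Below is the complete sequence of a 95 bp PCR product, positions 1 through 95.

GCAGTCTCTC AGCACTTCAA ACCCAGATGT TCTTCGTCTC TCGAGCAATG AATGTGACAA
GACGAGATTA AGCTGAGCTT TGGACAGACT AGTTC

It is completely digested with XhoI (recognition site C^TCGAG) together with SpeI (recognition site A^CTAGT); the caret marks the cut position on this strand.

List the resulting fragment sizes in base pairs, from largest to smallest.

48, 40, 7 bp

The XhoI site (CTCGAG) starts at position 40.
XhoI cuts after the first base of each site, so after position 40.
The SpeI site (ACTAGT) starts at position 88.
SpeI cuts after the first base of each site, so after position 88.
Combined cut positions: 40, 88.
Linear molecule, 2 cuts → 3 fragments:
  1–40 → 40 bp
  41–88 → 48 bp
  89–95 → 7 bp
Sorted largest to smallest: 48, 40, 7 bp.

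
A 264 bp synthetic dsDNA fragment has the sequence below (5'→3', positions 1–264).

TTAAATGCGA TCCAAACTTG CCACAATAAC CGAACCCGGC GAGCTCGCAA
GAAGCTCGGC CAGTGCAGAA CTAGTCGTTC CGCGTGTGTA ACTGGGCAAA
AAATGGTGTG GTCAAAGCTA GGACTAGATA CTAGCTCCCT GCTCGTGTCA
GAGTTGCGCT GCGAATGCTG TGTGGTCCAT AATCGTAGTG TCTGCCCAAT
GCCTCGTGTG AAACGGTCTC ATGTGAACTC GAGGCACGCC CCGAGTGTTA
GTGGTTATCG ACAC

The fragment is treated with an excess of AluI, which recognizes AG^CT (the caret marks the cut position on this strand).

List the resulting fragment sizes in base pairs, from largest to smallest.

130, 63, 43, 17, 11 bp

AluI sites (AGCT) start at positions 42, 53, 116, 133.
AluI cuts after base 2 of each site, so after positions 43, 54, 117, 134.
Linear molecule, 4 cuts → 5 fragments:
  1–43 → 43 bp
  44–54 → 11 bp
  55–117 → 63 bp
  118–134 → 17 bp
  135–264 → 130 bp
Sorted largest to smallest: 130, 63, 43, 17, 11 bp.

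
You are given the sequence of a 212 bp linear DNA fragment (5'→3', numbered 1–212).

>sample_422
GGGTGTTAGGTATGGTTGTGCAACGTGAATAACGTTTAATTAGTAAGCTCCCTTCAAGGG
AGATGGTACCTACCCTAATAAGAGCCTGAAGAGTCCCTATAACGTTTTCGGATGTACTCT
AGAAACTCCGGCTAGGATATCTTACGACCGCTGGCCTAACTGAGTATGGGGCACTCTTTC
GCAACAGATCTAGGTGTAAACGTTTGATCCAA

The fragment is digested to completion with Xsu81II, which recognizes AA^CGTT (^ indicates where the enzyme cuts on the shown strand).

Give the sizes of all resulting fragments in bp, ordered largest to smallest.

98, 70, 32, 12 bp

Xsu81II sites (AACGTT) start at positions 31, 101, 199.
Xsu81II cuts after base 2 of each site, so after positions 32, 102, 200.
Linear molecule, 3 cuts → 4 fragments:
  1–32 → 32 bp
  33–102 → 70 bp
  103–200 → 98 bp
  201–212 → 12 bp
Sorted largest to smallest: 98, 70, 32, 12 bp.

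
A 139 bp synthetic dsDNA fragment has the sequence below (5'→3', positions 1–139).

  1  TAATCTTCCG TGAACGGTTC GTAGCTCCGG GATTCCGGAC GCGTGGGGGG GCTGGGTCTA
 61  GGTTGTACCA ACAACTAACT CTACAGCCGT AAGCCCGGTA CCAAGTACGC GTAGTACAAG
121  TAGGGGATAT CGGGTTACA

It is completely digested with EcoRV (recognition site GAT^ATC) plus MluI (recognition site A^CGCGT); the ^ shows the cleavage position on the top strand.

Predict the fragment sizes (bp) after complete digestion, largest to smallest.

The EcoRV site (GATATC) starts at position 126.
EcoRV cuts after base 3 of each site, so after position 128.
MluI sites (ACGCGT) start at positions 39, 107.
MluI cuts after the first base of each site, so after positions 39, 107.
Combined cut positions: 39, 107, 128.
Linear molecule, 3 cuts → 4 fragments:
  1–39 → 39 bp
  40–107 → 68 bp
  108–128 → 21 bp
  129–139 → 11 bp
Sorted largest to smallest: 68, 39, 21, 11 bp.

68, 39, 21, 11 bp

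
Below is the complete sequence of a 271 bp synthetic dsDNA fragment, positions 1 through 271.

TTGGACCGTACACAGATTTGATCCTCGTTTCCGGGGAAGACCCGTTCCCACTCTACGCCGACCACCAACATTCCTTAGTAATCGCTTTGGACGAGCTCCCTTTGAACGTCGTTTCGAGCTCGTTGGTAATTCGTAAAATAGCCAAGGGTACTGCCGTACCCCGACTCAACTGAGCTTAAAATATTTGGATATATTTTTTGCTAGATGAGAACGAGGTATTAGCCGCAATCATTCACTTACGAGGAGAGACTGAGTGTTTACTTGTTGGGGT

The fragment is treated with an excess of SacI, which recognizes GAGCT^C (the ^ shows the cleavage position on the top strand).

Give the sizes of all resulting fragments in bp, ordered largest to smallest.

151, 97, 23 bp

SacI sites (GAGCTC) start at positions 93, 116.
SacI cuts after base 5 of each site (before the last base), so after positions 97, 120.
Linear molecule, 2 cuts → 3 fragments:
  1–97 → 97 bp
  98–120 → 23 bp
  121–271 → 151 bp
Sorted largest to smallest: 151, 97, 23 bp.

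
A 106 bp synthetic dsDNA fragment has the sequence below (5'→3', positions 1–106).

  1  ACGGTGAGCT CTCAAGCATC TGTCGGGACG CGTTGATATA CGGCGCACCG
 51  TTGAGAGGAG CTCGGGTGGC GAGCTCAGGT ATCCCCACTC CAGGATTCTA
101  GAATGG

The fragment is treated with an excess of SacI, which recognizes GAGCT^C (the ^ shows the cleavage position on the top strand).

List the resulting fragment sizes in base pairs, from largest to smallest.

52, 31, 13, 10 bp

SacI sites (GAGCTC) start at positions 6, 58, 71.
SacI cuts after base 5 of each site (before the last base), so after positions 10, 62, 75.
Linear molecule, 3 cuts → 4 fragments:
  1–10 → 10 bp
  11–62 → 52 bp
  63–75 → 13 bp
  76–106 → 31 bp
Sorted largest to smallest: 52, 31, 13, 10 bp.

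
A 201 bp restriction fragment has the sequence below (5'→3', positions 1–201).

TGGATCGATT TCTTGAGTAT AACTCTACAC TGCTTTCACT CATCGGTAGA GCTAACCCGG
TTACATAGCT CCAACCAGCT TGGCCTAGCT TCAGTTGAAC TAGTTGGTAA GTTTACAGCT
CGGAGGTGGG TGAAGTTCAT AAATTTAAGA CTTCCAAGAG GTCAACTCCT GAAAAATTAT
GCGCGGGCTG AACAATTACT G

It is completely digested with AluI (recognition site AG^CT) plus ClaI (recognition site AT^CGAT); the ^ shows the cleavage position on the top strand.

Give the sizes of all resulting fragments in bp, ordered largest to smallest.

AluI sites (AGCT) start at positions 50, 67, 77, 87, 117.
AluI cuts after base 2 of each site, so after positions 51, 68, 78, 88, 118.
The ClaI site (ATCGAT) starts at position 4.
ClaI cuts after base 2 of each site, so after position 5.
Combined cut positions: 5, 51, 68, 78, 88, 118.
Linear molecule, 6 cuts → 7 fragments:
  1–5 → 5 bp
  6–51 → 46 bp
  52–68 → 17 bp
  69–78 → 10 bp
  79–88 → 10 bp
  89–118 → 30 bp
  119–201 → 83 bp
Sorted largest to smallest: 83, 46, 30, 17, 10, 10, 5 bp.

83, 46, 30, 17, 10, 10, 5 bp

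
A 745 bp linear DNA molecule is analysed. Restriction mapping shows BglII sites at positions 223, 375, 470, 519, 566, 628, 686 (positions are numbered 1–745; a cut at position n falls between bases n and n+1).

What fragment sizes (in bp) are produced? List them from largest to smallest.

Linear molecule, 7 cuts → 8 fragments:
  223 − 0 = 223 bp
  375 − 223 = 152 bp
  470 − 375 = 95 bp
  519 − 470 = 49 bp
  566 − 519 = 47 bp
  628 − 566 = 62 bp
  686 − 628 = 58 bp
  745 − 686 = 59 bp
Sorted largest to smallest: 223, 152, 95, 62, 59, 58, 49, 47 bp.

223, 152, 95, 62, 59, 58, 49, 47 bp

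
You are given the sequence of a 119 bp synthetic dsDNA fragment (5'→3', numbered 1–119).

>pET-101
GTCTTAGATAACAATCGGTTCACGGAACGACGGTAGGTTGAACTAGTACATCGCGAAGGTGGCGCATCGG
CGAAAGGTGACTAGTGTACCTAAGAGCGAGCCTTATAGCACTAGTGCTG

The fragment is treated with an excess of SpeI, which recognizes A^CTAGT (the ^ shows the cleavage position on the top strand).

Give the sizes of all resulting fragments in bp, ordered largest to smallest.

42, 38, 30, 9 bp

SpeI sites (ACTAGT) start at positions 42, 80, 110.
SpeI cuts after the first base of each site, so after positions 42, 80, 110.
Linear molecule, 3 cuts → 4 fragments:
  1–42 → 42 bp
  43–80 → 38 bp
  81–110 → 30 bp
  111–119 → 9 bp
Sorted largest to smallest: 42, 38, 30, 9 bp.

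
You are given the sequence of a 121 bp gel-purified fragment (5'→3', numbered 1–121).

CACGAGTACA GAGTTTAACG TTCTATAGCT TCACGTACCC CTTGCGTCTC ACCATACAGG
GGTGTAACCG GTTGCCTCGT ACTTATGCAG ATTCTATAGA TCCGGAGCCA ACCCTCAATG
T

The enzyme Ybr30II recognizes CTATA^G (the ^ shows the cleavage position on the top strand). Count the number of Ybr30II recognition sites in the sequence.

2

CTATAG occurs starting at positions 23, 94.
Ybr30II cuts at 2 sites.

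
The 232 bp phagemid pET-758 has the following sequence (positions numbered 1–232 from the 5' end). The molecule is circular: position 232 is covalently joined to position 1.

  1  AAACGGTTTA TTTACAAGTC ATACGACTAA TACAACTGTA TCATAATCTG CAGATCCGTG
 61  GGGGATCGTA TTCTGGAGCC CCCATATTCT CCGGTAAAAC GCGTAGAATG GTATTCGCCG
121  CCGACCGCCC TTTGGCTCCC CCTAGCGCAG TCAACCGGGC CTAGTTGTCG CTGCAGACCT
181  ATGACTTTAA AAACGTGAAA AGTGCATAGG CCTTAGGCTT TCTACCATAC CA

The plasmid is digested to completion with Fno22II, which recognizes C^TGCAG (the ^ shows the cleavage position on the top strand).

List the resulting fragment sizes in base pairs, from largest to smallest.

Fno22II sites (CTGCAG) start at positions 48, 171.
Fno22II cuts after the first base of each site, so after positions 48, 171.
Circular molecule, 2 cuts → 2 fragments:
  49–171 → 123 bp
  172–232 then 1–48 → 61 + 48 = 109 bp
Sorted largest to smallest: 123, 109 bp.

123, 109 bp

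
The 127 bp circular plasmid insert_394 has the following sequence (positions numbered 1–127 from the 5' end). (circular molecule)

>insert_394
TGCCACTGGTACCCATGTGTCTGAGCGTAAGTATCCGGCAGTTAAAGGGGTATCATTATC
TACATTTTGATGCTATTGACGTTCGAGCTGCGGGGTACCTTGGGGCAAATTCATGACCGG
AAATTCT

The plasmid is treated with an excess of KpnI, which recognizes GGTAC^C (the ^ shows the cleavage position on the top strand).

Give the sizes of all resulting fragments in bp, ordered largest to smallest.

KpnI sites (GGTACC) start at positions 8, 94.
KpnI cuts after base 5 of each site (before the last base), so after positions 12, 98.
Circular molecule, 2 cuts → 2 fragments:
  13–98 → 86 bp
  99–127 then 1–12 → 29 + 12 = 41 bp
Sorted largest to smallest: 86, 41 bp.

86, 41 bp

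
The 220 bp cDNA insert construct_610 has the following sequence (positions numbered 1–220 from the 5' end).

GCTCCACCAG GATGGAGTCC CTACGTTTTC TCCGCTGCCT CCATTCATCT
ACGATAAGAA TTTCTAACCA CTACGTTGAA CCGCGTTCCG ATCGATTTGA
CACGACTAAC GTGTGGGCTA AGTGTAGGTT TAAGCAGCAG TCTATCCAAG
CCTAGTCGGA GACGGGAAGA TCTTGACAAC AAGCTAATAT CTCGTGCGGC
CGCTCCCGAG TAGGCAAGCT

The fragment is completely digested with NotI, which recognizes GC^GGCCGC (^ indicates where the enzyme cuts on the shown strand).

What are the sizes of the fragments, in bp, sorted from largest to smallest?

197, 23 bp

The NotI site (GCGGCCGC) starts at position 196.
NotI cuts after base 2 of each site, so after position 197.
Linear molecule, 1 cut → 2 fragments:
  1–197 → 197 bp
  198–220 → 23 bp
Sorted largest to smallest: 197, 23 bp.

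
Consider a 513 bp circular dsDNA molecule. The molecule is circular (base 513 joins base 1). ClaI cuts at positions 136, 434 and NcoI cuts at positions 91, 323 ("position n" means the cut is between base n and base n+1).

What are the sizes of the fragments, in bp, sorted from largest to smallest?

187, 170, 111, 45 bp

Combined cut positions (sorted): 91, 136, 323, 434.
Circular molecule, 4 cuts → 4 fragments:
  136 − 91 = 45 bp
  323 − 136 = 187 bp
  434 − 323 = 111 bp
  wrap: 513 − 434 + 91 = 170 bp
Sorted largest to smallest: 187, 170, 111, 45 bp.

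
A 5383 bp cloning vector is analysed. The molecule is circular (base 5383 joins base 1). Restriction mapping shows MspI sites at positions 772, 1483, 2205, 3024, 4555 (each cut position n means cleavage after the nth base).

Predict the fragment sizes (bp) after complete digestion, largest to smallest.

Circular molecule, 5 cuts → 5 fragments:
  1483 − 772 = 711 bp
  2205 − 1483 = 722 bp
  3024 − 2205 = 819 bp
  4555 − 3024 = 1531 bp
  wrap: 5383 − 4555 + 772 = 1600 bp
Sorted largest to smallest: 1600, 1531, 819, 722, 711 bp.

1600, 1531, 819, 722, 711 bp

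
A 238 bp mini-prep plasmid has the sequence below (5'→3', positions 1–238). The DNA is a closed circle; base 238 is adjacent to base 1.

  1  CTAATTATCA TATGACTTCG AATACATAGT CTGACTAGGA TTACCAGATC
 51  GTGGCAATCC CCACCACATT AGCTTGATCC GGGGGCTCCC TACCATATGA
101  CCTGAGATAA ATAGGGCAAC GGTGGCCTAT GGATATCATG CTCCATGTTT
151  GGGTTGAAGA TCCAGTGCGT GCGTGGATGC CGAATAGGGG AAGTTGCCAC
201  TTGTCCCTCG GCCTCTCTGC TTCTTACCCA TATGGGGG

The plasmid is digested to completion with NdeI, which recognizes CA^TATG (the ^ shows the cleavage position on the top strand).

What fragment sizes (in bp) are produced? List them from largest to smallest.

135, 85, 18 bp

NdeI sites (CATATG) start at positions 9, 94, 229.
NdeI cuts after base 2 of each site, so after positions 10, 95, 230.
Circular molecule, 3 cuts → 3 fragments:
  11–95 → 85 bp
  96–230 → 135 bp
  231–238 then 1–10 → 8 + 10 = 18 bp
Sorted largest to smallest: 135, 85, 18 bp.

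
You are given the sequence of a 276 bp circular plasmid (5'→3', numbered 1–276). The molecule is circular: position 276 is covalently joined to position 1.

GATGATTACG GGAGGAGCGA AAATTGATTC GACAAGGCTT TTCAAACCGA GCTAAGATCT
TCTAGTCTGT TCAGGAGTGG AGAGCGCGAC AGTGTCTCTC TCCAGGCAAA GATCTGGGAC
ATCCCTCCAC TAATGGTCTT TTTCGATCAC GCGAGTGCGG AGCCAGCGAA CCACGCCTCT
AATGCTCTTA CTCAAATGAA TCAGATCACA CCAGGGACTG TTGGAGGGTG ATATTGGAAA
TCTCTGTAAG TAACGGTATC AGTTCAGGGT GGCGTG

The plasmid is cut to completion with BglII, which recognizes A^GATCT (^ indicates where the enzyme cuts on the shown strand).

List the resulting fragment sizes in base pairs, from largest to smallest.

BglII sites (AGATCT) start at positions 55, 110.
BglII cuts after the first base of each site, so after positions 55, 110.
Circular molecule, 2 cuts → 2 fragments:
  56–110 → 55 bp
  111–276 then 1–55 → 166 + 55 = 221 bp
Sorted largest to smallest: 221, 55 bp.

221, 55 bp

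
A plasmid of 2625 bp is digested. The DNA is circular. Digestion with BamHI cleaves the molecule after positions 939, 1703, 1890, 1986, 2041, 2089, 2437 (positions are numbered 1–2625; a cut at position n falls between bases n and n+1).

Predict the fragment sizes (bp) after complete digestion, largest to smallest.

Circular molecule, 7 cuts → 7 fragments:
  1703 − 939 = 764 bp
  1890 − 1703 = 187 bp
  1986 − 1890 = 96 bp
  2041 − 1986 = 55 bp
  2089 − 2041 = 48 bp
  2437 − 2089 = 348 bp
  wrap: 2625 − 2437 + 939 = 1127 bp
Sorted largest to smallest: 1127, 764, 348, 187, 96, 55, 48 bp.

1127, 764, 348, 187, 96, 55, 48 bp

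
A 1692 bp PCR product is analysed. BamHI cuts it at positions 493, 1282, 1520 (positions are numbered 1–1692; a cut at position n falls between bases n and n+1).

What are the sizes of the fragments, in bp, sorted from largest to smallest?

Linear molecule, 3 cuts → 4 fragments:
  493 − 0 = 493 bp
  1282 − 493 = 789 bp
  1520 − 1282 = 238 bp
  1692 − 1520 = 172 bp
Sorted largest to smallest: 789, 493, 238, 172 bp.

789, 493, 238, 172 bp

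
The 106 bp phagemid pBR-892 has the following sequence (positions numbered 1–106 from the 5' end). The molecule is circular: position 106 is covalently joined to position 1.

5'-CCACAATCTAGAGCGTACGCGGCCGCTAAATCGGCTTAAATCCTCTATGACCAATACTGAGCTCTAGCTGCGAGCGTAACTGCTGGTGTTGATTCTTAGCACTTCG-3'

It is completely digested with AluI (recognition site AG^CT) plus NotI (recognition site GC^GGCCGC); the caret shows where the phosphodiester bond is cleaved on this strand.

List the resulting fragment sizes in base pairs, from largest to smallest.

AluI sites (AGCT) start at positions 60, 66.
AluI cuts after base 2 of each site, so after positions 61, 67.
The NotI site (GCGGCCGC) starts at position 19.
NotI cuts after base 2 of each site, so after position 20.
Combined cut positions: 20, 61, 67.
Circular molecule, 3 cuts → 3 fragments:
  21–61 → 41 bp
  62–67 → 6 bp
  68–106 then 1–20 → 39 + 20 = 59 bp
Sorted largest to smallest: 59, 41, 6 bp.

59, 41, 6 bp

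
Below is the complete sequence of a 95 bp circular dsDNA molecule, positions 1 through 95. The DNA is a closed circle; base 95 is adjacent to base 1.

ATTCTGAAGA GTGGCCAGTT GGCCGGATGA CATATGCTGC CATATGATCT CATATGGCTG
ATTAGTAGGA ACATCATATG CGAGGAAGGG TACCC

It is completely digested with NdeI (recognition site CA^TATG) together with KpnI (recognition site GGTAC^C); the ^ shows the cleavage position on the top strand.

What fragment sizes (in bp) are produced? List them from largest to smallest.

NdeI sites (CATATG) start at positions 31, 41, 51, 75.
NdeI cuts after base 2 of each site, so after positions 32, 42, 52, 76.
The KpnI site (GGTACC) starts at position 89.
KpnI cuts after base 5 of each site (before the last base), so after position 93.
Combined cut positions: 32, 42, 52, 76, 93.
Circular molecule, 5 cuts → 5 fragments:
  33–42 → 10 bp
  43–52 → 10 bp
  53–76 → 24 bp
  77–93 → 17 bp
  94–95 then 1–32 → 2 + 32 = 34 bp
Sorted largest to smallest: 34, 24, 17, 10, 10 bp.

34, 24, 17, 10, 10 bp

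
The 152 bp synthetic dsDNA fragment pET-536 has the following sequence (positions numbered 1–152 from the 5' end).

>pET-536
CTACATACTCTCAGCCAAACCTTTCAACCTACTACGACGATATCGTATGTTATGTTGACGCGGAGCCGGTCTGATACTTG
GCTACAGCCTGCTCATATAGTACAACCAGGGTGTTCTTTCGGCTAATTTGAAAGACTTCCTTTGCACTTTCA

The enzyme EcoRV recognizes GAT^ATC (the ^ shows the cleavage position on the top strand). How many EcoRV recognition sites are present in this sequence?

GATATC occurs starting at position 39.
EcoRV cuts at 1 site.

1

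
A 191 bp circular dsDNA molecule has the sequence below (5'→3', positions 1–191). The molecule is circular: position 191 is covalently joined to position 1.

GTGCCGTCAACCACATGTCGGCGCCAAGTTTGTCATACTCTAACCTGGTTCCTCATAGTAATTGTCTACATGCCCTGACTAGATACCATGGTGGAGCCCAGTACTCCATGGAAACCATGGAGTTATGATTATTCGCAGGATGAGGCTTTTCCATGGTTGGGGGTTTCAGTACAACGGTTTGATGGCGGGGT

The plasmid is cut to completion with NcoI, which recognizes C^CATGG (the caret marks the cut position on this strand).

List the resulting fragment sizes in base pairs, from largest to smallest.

126, 36, 20, 9 bp

NcoI sites (CCATGG) start at positions 86, 106, 115, 151.
NcoI cuts after the first base of each site, so after positions 86, 106, 115, 151.
Circular molecule, 4 cuts → 4 fragments:
  87–106 → 20 bp
  107–115 → 9 bp
  116–151 → 36 bp
  152–191 then 1–86 → 40 + 86 = 126 bp
Sorted largest to smallest: 126, 36, 20, 9 bp.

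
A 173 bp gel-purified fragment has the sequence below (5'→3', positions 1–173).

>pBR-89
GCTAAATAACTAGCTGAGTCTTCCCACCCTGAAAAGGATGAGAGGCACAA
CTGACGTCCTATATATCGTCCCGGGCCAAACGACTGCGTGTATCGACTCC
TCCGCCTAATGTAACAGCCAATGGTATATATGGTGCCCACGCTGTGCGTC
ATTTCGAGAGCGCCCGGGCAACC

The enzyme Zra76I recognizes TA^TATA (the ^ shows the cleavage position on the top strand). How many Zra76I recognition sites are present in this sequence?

TATATA occurs starting at positions 60, 125.
Zra76I cuts at 2 sites.

2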